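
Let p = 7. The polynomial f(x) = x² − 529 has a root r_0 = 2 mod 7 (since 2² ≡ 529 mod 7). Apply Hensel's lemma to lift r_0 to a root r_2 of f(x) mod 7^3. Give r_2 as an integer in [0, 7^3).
r_2 = 23 (mod 343)

Hensel's recurrence: r_{i+1} = r_i − f(r_i)·(f′(r_i))^{-1} mod 7^{i+2}, with f′(x) = 2x. Iterate:
  r_0 = 2 (mod 7)
  r_1 = 23 (mod 49)
  r_2 = 23 (mod 343)
Final: r_2 = 23, and one checks f(r_2) ≡ 0 mod 7^3.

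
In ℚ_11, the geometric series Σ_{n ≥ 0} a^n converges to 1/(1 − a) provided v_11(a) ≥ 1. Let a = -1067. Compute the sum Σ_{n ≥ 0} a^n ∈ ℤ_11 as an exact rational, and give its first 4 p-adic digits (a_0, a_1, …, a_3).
Σ a^n = 1/(1 − a) = 1/1068;  first 4 digits = (1, 2, 6, 4)

v_11(a) = 1 ≥ 1, so the series converges in ℤ_11 to 1/(1 − a) = 1/(1 − (-1067)) = 1/1068. Expand this rational in ℤ_11: compute digits iteratively via d_i = x_i mod 11, x_{i+1} = (x_i − d_i)/11. The first 4 digits are (1, 2, 6, 4).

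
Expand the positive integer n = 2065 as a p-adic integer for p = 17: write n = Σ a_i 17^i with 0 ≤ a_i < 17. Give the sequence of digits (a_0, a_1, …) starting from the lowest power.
(a_0, a_1, …) = (8, 2, 7)

Repeated division by 17 gives the digits low-to-high: 2065 = 8 + 2·17^1 + 7·17^2. Digit sequence: (8, 2, 7).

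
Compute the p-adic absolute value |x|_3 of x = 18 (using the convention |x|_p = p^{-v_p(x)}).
|18|_3 = 1/9

Step 1 — compute v_3(x) by factoring powers of 3 out of the numerator and denominator: v_3(18) = 2. Step 2 — apply |x|_p = p^{-v_p(x)} = 3^{-2} = 1/9.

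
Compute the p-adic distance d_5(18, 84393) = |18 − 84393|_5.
d_5(18, 84393) = 1/3125

Step 1 — x − y = 18 − 84393 = -84375. Step 2 — v_5(-84375) = 5 (factor: -84375 = −(5^5 · 27); the sign does not affect v_p). Step 3 — |x − y|_5 = 5^{-5} = 1/3125.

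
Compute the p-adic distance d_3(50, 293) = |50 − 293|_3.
d_3(50, 293) = 1/243

Step 1 — x − y = 50 − 293 = -243. Step 2 — v_3(-243) = 5 (factor: -243 = −(3^5 · 1); the sign does not affect v_p). Step 3 — |x − y|_3 = 3^{-5} = 1/243.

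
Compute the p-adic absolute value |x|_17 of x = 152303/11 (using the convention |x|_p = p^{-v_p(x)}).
|152303/11|_17 = 1/4913

Step 1 — compute v_17(x) by factoring powers of 17 out of the numerator and denominator: v_17(152303/11) = 3. Step 2 — apply |x|_p = p^{-v_p(x)} = 17^{-3} = 1/4913.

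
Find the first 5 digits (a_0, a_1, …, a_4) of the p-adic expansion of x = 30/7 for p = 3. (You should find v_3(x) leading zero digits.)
(a_0, …, a_4) = (0, 1, 1, 1, 0)

v_3(30/7) = 1, so a_0 = ... = a_0 = 0. Factor out: x = 3^1 · u with u = 10/7 a unit in ℤ_3. Expand u iteratively via a_{v+i} = u_i mod 3, u_{i+1} = (u_i − a_{v+i})/3:
  u_0 = 10/7;  a_1 = 1;  u_1 = (u_0 − 1)/3 = 1/7
  u_1 = 1/7;  a_2 = 1;  u_2 = (u_1 − 1)/3 = -2/7
  u_2 = -2/7;  a_3 = 1;  u_3 = (u_2 − 1)/3 = -3/7
  u_3 = -3/7;  a_4 = 0;  u_4 = (u_3 − 0)/3 = -1/7
Digits: (0, 1, 1, 1, 0).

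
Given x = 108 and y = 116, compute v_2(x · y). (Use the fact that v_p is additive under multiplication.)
v_2(12528) = 4

v_p(x) = 2 (factor: 108 = 2^2 · 27); v_p(y) = 2 (factor: 116 = 2^2 · 29). Additivity: v_p(xy) = v_p(x) + v_p(y) = 2 + 2 = 4. (Direct check: xy = 12528 = 2^4 · (783).)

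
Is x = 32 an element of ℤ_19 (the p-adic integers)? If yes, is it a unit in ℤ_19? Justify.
x ∈ ℤ_19^× (unit); v_19(x) = 0

ℤ_19 = {x ∈ ℚ_19 : v_19(x) ≥ 0} and ℤ_19^× = {x ∈ ℤ_19 : v_19(x) = 0}. Here v_19(32) = v_19(num) − v_19(den) = 0; compare against these criteria.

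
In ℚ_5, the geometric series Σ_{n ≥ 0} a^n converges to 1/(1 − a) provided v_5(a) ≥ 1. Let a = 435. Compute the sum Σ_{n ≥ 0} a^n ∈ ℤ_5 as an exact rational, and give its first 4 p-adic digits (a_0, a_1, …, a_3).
Σ a^n = 1/(1 − a) = -1/434;  first 4 digits = (1, 2, 1, 0)

v_5(a) = 1 ≥ 1, so the series converges in ℤ_5 to 1/(1 − a) = 1/(1 − 435) = -1/434. Expand this rational in ℤ_5: compute digits iteratively via d_i = x_i mod 5, x_{i+1} = (x_i − d_i)/5. The first 4 digits are (1, 2, 1, 0).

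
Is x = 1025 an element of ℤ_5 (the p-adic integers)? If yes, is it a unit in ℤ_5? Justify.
x ∈ ℤ_5 but not a unit; v_5(x) = 2 > 0

ℤ_5 = {x ∈ ℚ_5 : v_5(x) ≥ 0} and ℤ_5^× = {x ∈ ℤ_5 : v_5(x) = 0}. Here v_5(1025) = v_5(num) − v_5(den) = 2; compare against these criteria.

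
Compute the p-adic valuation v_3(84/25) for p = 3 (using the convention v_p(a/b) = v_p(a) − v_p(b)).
v_3(84/25) = 1

Factor powers of 3 from the numerator and denominator of the reduced fraction: 84 = 3^1 · 28 and 25 = 3^0 · 25. Apply v_p(a/b) = v_p(a) − v_p(b): v_3(84/25) = 1 − 0 = 1.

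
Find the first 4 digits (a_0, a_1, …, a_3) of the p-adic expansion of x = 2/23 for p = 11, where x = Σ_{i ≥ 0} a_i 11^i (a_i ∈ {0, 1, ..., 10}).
(a_0, …, a_3) = (2, 7, 7, 6)

v_11(2/23) = 0 (numerator and denominator both coprime to 11), so x ∈ ℤ_11^×. Compute digits iteratively via a_i = x_i mod 11, x_{i+1} = (x_i − a_i)/11, with x_0 = x:
  x_0 = 2/23;  a_0 = 2;  x_1 = (x_0 − 2)/11 = -4/23
  x_1 = -4/23;  a_1 = 7;  x_2 = (x_1 − 7)/11 = -15/23
  x_2 = -15/23;  a_2 = 7;  x_3 = (x_2 − 7)/11 = -16/23
  x_3 = -16/23;  a_3 = 6;  x_4 = (x_3 − 6)/11 = -14/23
Digits: (2, 7, 7, 6).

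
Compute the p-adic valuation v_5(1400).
v_5(1400) = 2

v_5(n) is the largest exponent k such that 5^k divides n. Factor out: 1400 = 5^2 · 56. (Sign doesn't affect v_p.) So v_5(1400) = 2.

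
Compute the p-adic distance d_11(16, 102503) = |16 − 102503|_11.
d_11(16, 102503) = 1/14641

Step 1 — x − y = 16 − 102503 = -102487. Step 2 — v_11(-102487) = 4 (factor: -102487 = −(11^4 · 7); the sign does not affect v_p). Step 3 — |x − y|_11 = 11^{-4} = 1/14641.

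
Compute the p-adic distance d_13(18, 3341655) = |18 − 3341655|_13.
d_13(18, 3341655) = 1/371293

Step 1 — x − y = 18 − 3341655 = -3341637. Step 2 — v_13(-3341637) = 5 (factor: -3341637 = −(13^5 · 9); the sign does not affect v_p). Step 3 — |x − y|_13 = 13^{-5} = 1/371293.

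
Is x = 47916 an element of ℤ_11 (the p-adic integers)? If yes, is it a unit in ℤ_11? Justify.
x ∈ ℤ_11 but not a unit; v_11(x) = 3 > 0

ℤ_11 = {x ∈ ℚ_11 : v_11(x) ≥ 0} and ℤ_11^× = {x ∈ ℤ_11 : v_11(x) = 0}. Here v_11(47916) = v_11(num) − v_11(den) = 3; compare against these criteria.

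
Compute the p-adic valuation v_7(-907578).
v_7(-907578) = 5

v_7(n) is the largest exponent k such that 7^k divides n. Factor out: -907578 = -7^5 · 54. (Sign doesn't affect v_p.) So v_7(-907578) = 5.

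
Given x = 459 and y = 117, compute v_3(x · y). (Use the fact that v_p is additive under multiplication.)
v_3(53703) = 5

v_p(x) = 3 (factor: 459 = 3^3 · 17); v_p(y) = 2 (factor: 117 = 3^2 · 13). Additivity: v_p(xy) = v_p(x) + v_p(y) = 3 + 2 = 5. (Direct check: xy = 53703 = 3^5 · (221).)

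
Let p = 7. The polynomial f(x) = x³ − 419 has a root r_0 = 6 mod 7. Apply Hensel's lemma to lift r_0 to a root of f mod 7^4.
r_3 = 1560 (mod 2401)

Hensel: r_{i+1} = r_i − f(r_i)/f′(r_i) mod 7^{i+2}, where f′(x) = 3x². Iterate:
  r_0 = 6 (mod 7)
  r_1 = 41 (mod 49)
  r_2 = 188 (mod 343)
  r_3 = 1560 (mod 2401)
Final: r = 1560 with f(r) ≡ 0 mod 7^4.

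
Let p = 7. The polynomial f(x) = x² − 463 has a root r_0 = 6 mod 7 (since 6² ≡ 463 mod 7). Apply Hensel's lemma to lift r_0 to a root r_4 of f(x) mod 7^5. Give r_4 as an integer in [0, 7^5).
r_4 = 5011 (mod 16807)

Hensel's recurrence: r_{i+1} = r_i − f(r_i)·(f′(r_i))^{-1} mod 7^{i+2}, with f′(x) = 2x. Iterate:
  r_0 = 6 (mod 7)
  r_1 = 13 (mod 49)
  r_2 = 209 (mod 343)
  r_3 = 209 (mod 2401)
  r_4 = 5011 (mod 16807)
Final: r_4 = 5011, and one checks f(r_4) ≡ 0 mod 7^5.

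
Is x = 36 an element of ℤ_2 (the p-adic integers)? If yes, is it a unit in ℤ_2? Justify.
x ∈ ℤ_2 but not a unit; v_2(x) = 2 > 0

ℤ_2 = {x ∈ ℚ_2 : v_2(x) ≥ 0} and ℤ_2^× = {x ∈ ℤ_2 : v_2(x) = 0}. Here v_2(36) = v_2(num) − v_2(den) = 2; compare against these criteria.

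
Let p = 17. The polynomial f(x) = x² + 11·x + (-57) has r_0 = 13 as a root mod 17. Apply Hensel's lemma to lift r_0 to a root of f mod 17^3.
r_2 = 3396 (mod 4913)

Hensel: r_{i+1} = r_i − f(r_i)·(f′(r_i))^{-1} mod 17^{i+2}, f′(x) = 2x + 11. Iterate:
  r_0 = 13 (mod 17)
  r_1 = 217 (mod 289)
  r_2 = 3396 (mod 4913)
Final: r = 3396 satisfies f(r) ≡ 0 mod 17^3.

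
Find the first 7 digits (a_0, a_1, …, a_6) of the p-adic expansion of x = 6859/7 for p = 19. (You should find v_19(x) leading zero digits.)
(a_0, …, a_6) = (0, 0, 0, 11, 13, 2, 8)

v_19(6859/7) = 3, so a_0 = ... = a_2 = 0. Factor out: x = 19^3 · u with u = 1/7 a unit in ℤ_19. Expand u iteratively via a_{v+i} = u_i mod 19, u_{i+1} = (u_i − a_{v+i})/19:
  u_0 = 1/7;  a_3 = 11;  u_1 = (u_0 − 11)/19 = -4/7
  u_1 = -4/7;  a_4 = 13;  u_2 = (u_1 − 13)/19 = -5/7
  u_2 = -5/7;  a_5 = 2;  u_3 = (u_2 − 2)/19 = -1/7
  u_3 = -1/7;  a_6 = 8;  u_4 = (u_3 − 8)/19 = -3/7
Digits: (0, 0, 0, 11, 13, 2, 8).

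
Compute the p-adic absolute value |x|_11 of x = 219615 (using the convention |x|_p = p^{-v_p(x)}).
|219615|_11 = 1/14641

Step 1 — compute v_11(x) by factoring powers of 11 out of the numerator and denominator: v_11(219615) = 4. Step 2 — apply |x|_p = p^{-v_p(x)} = 11^{-4} = 1/14641.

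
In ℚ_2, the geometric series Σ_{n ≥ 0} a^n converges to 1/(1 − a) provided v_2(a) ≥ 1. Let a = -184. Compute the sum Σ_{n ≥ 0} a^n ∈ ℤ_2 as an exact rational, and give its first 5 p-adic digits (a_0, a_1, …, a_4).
Σ a^n = 1/(1 − a) = 1/185;  first 5 digits = (1, 0, 0, 1, 0)

v_2(a) = 3 ≥ 1, so the series converges in ℤ_2 to 1/(1 − a) = 1/(1 − (-184)) = 1/185. Expand this rational in ℤ_2: compute digits iteratively via d_i = x_i mod 2, x_{i+1} = (x_i − d_i)/2. The first 5 digits are (1, 0, 0, 1, 0).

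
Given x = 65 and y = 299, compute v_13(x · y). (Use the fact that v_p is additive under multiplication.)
v_13(19435) = 2

v_p(x) = 1 (factor: 65 = 13^1 · 5); v_p(y) = 1 (factor: 299 = 13^1 · 23). Additivity: v_p(xy) = v_p(x) + v_p(y) = 1 + 1 = 2. (Direct check: xy = 19435 = 13^2 · (115).)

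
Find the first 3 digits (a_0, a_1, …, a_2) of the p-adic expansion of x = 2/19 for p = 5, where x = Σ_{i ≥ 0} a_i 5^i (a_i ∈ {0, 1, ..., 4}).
(a_0, …, a_2) = (3, 1, 1)

v_5(2/19) = 0 (numerator and denominator both coprime to 5), so x ∈ ℤ_5^×. Compute digits iteratively via a_i = x_i mod 5, x_{i+1} = (x_i − a_i)/5, with x_0 = x:
  x_0 = 2/19;  a_0 = 3;  x_1 = (x_0 − 3)/5 = -11/19
  x_1 = -11/19;  a_1 = 1;  x_2 = (x_1 − 1)/5 = -6/19
  x_2 = -6/19;  a_2 = 1;  x_3 = (x_2 − 1)/5 = -5/19
Digits: (3, 1, 1).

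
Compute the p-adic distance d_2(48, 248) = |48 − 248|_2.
d_2(48, 248) = 1/8

Step 1 — x − y = 48 − 248 = -200. Step 2 — v_2(-200) = 3 (factor: -200 = −(2^3 · 25); the sign does not affect v_p). Step 3 — |x − y|_2 = 2^{-3} = 1/8.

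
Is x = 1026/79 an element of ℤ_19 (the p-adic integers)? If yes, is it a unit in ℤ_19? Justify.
x ∈ ℤ_19 but not a unit; v_19(x) = 1 > 0

ℤ_19 = {x ∈ ℚ_19 : v_19(x) ≥ 0} and ℤ_19^× = {x ∈ ℤ_19 : v_19(x) = 0}. Here v_19(1026/79) = v_19(num) − v_19(den) = 1; compare against these criteria.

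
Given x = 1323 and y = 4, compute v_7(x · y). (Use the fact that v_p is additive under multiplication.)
v_7(5292) = 2

v_p(x) = 2 (factor: 1323 = 7^2 · 27); v_p(y) = 0 (factor: 4 = 7^0 · 4). Additivity: v_p(xy) = v_p(x) + v_p(y) = 2 + 0 = 2. (Direct check: xy = 5292 = 7^2 · (108).)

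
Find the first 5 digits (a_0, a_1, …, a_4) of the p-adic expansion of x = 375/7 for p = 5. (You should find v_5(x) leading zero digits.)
(a_0, …, a_4) = (0, 0, 0, 4, 0)

v_5(375/7) = 3, so a_0 = ... = a_2 = 0. Factor out: x = 5^3 · u with u = 3/7 a unit in ℤ_5. Expand u iteratively via a_{v+i} = u_i mod 5, u_{i+1} = (u_i − a_{v+i})/5:
  u_0 = 3/7;  a_3 = 4;  u_1 = (u_0 − 4)/5 = -5/7
  u_1 = -5/7;  a_4 = 0;  u_2 = (u_1 − 0)/5 = -1/7
Digits: (0, 0, 0, 4, 0).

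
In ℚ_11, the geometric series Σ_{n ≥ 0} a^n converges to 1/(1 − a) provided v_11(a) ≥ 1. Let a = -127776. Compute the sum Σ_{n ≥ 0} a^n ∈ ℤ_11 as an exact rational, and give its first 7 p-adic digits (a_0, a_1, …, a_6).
Σ a^n = 1/(1 − a) = 1/127777;  first 7 digits = (1, 0, 0, 3, 2, 10, 8)

v_11(a) = 3 ≥ 1, so the series converges in ℤ_11 to 1/(1 − a) = 1/(1 − (-127776)) = 1/127777. Expand this rational in ℤ_11: compute digits iteratively via d_i = x_i mod 11, x_{i+1} = (x_i − d_i)/11. The first 7 digits are (1, 0, 0, 3, 2, 10, 8).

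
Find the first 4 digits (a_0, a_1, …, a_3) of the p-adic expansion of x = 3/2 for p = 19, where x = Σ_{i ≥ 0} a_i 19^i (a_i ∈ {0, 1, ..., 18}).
(a_0, …, a_3) = (11, 9, 9, 9)

v_19(3/2) = 0 (numerator and denominator both coprime to 19), so x ∈ ℤ_19^×. Compute digits iteratively via a_i = x_i mod 19, x_{i+1} = (x_i − a_i)/19, with x_0 = x:
  x_0 = 3/2;  a_0 = 11;  x_1 = (x_0 − 11)/19 = -1/2
  x_1 = -1/2;  a_1 = 9;  x_2 = (x_1 − 9)/19 = -1/2
  x_2 = -1/2;  a_2 = 9;  x_3 = (x_2 − 9)/19 = -1/2
  x_3 = -1/2;  a_3 = 9;  x_4 = (x_3 − 9)/19 = -1/2
Digits: (11, 9, 9, 9).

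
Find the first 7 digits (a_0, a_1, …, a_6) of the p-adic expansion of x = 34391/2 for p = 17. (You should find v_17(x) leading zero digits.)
(a_0, …, a_6) = (0, 0, 0, 12, 8, 8, 8)

v_17(34391/2) = 3, so a_0 = ... = a_2 = 0. Factor out: x = 17^3 · u with u = 7/2 a unit in ℤ_17. Expand u iteratively via a_{v+i} = u_i mod 17, u_{i+1} = (u_i − a_{v+i})/17:
  u_0 = 7/2;  a_3 = 12;  u_1 = (u_0 − 12)/17 = -1/2
  u_1 = -1/2;  a_4 = 8;  u_2 = (u_1 − 8)/17 = -1/2
  u_2 = -1/2;  a_5 = 8;  u_3 = (u_2 − 8)/17 = -1/2
  u_3 = -1/2;  a_6 = 8;  u_4 = (u_3 − 8)/17 = -1/2
Digits: (0, 0, 0, 12, 8, 8, 8).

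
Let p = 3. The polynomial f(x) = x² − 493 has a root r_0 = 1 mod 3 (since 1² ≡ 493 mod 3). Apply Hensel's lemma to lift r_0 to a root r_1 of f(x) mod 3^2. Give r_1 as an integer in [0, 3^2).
r_1 = 4 (mod 9)

Hensel's recurrence: r_{i+1} = r_i − f(r_i)·(f′(r_i))^{-1} mod 3^{i+2}, with f′(x) = 2x. Iterate:
  r_0 = 1 (mod 3)
  r_1 = 4 (mod 9)
Final: r_1 = 4, and one checks f(r_1) ≡ 0 mod 3^2.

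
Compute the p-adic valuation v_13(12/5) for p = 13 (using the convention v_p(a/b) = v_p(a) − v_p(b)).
v_13(12/5) = 0

Factor powers of 13 from the numerator and denominator of the reduced fraction: 12 = 13^0 · 12 and 5 = 13^0 · 5. Apply v_p(a/b) = v_p(a) − v_p(b): v_13(12/5) = 0 − 0 = 0.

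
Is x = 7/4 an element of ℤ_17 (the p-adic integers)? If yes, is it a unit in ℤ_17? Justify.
x ∈ ℤ_17^× (unit); v_17(x) = 0

ℤ_17 = {x ∈ ℚ_17 : v_17(x) ≥ 0} and ℤ_17^× = {x ∈ ℤ_17 : v_17(x) = 0}. Here v_17(7/4) = v_17(num) − v_17(den) = 0; compare against these criteria.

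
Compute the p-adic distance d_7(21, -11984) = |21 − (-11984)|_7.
d_7(21, -11984) = 1/2401

Step 1 — x − y = 21 − (-11984) = 12005. Step 2 — v_7(12005) = 4 (factor: 12005 = (7^4 · 5); the sign does not affect v_p). Step 3 — |x − y|_7 = 7^{-4} = 1/2401.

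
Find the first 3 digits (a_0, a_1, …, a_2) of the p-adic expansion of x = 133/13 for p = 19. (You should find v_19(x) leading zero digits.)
(a_0, …, a_2) = (0, 2, 16)

v_19(133/13) = 1, so a_0 = ... = a_0 = 0. Factor out: x = 19^1 · u with u = 7/13 a unit in ℤ_19. Expand u iteratively via a_{v+i} = u_i mod 19, u_{i+1} = (u_i − a_{v+i})/19:
  u_0 = 7/13;  a_1 = 2;  u_1 = (u_0 − 2)/19 = -1/13
  u_1 = -1/13;  a_2 = 16;  u_2 = (u_1 − 16)/19 = -11/13
Digits: (0, 2, 16).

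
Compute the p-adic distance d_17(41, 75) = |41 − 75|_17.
d_17(41, 75) = 1/17

Step 1 — x − y = 41 − 75 = -34. Step 2 — v_17(-34) = 1 (factor: -34 = −(17^1 · 2); the sign does not affect v_p). Step 3 — |x − y|_17 = 17^{-1} = 1/17.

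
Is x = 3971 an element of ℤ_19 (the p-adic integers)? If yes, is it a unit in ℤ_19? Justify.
x ∈ ℤ_19 but not a unit; v_19(x) = 2 > 0

ℤ_19 = {x ∈ ℚ_19 : v_19(x) ≥ 0} and ℤ_19^× = {x ∈ ℤ_19 : v_19(x) = 0}. Here v_19(3971) = v_19(num) − v_19(den) = 2; compare against these criteria.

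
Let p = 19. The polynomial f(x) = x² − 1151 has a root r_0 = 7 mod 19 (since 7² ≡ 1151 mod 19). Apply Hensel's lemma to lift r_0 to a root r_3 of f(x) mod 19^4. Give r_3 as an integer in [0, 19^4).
r_3 = 7512 (mod 130321)

Hensel's recurrence: r_{i+1} = r_i − f(r_i)·(f′(r_i))^{-1} mod 19^{i+2}, with f′(x) = 2x. Iterate:
  r_0 = 7 (mod 19)
  r_1 = 292 (mod 361)
  r_2 = 653 (mod 6859)
  r_3 = 7512 (mod 130321)
Final: r_3 = 7512, and one checks f(r_3) ≡ 0 mod 19^4.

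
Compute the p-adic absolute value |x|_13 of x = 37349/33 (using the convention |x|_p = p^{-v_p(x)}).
|37349/33|_13 = 1/2197

Step 1 — compute v_13(x) by factoring powers of 13 out of the numerator and denominator: v_13(37349/33) = 3. Step 2 — apply |x|_p = p^{-v_p(x)} = 13^{-3} = 1/2197.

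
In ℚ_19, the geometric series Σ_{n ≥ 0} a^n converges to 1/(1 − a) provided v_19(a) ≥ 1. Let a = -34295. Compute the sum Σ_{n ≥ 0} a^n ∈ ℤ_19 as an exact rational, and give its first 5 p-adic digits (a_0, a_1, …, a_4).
Σ a^n = 1/(1 − a) = 1/34296;  first 5 digits = (1, 0, 0, 14, 18)

v_19(a) = 3 ≥ 1, so the series converges in ℤ_19 to 1/(1 − a) = 1/(1 − (-34295)) = 1/34296. Expand this rational in ℤ_19: compute digits iteratively via d_i = x_i mod 19, x_{i+1} = (x_i − d_i)/19. The first 5 digits are (1, 0, 0, 14, 18).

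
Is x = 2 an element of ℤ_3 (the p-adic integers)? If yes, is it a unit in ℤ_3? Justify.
x ∈ ℤ_3^× (unit); v_3(x) = 0

ℤ_3 = {x ∈ ℚ_3 : v_3(x) ≥ 0} and ℤ_3^× = {x ∈ ℤ_3 : v_3(x) = 0}. Here v_3(2) = v_3(num) − v_3(den) = 0; compare against these criteria.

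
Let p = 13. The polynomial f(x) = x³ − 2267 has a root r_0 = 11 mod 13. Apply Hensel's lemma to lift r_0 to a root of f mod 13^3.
r_2 = 1948 (mod 2197)

Hensel: r_{i+1} = r_i − f(r_i)/f′(r_i) mod 13^{i+2}, where f′(x) = 3x². Iterate:
  r_0 = 11 (mod 13)
  r_1 = 89 (mod 169)
  r_2 = 1948 (mod 2197)
Final: r = 1948 with f(r) ≡ 0 mod 13^3.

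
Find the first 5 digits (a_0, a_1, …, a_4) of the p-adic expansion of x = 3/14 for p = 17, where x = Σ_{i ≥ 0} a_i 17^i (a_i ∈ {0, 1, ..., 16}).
(a_0, …, a_4) = (16, 10, 3, 1, 6)

v_17(3/14) = 0 (numerator and denominator both coprime to 17), so x ∈ ℤ_17^×. Compute digits iteratively via a_i = x_i mod 17, x_{i+1} = (x_i − a_i)/17, with x_0 = x:
  x_0 = 3/14;  a_0 = 16;  x_1 = (x_0 − 16)/17 = -13/14
  x_1 = -13/14;  a_1 = 10;  x_2 = (x_1 − 10)/17 = -9/14
  x_2 = -9/14;  a_2 = 3;  x_3 = (x_2 − 3)/17 = -3/14
  x_3 = -3/14;  a_3 = 1;  x_4 = (x_3 − 1)/17 = -1/14
  x_4 = -1/14;  a_4 = 6;  x_5 = (x_4 − 6)/17 = -5/14
Digits: (16, 10, 3, 1, 6).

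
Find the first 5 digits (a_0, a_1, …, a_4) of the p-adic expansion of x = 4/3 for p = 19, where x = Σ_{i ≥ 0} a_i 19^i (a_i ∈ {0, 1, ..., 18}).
(a_0, …, a_4) = (14, 12, 12, 12, 12)

v_19(4/3) = 0 (numerator and denominator both coprime to 19), so x ∈ ℤ_19^×. Compute digits iteratively via a_i = x_i mod 19, x_{i+1} = (x_i − a_i)/19, with x_0 = x:
  x_0 = 4/3;  a_0 = 14;  x_1 = (x_0 − 14)/19 = -2/3
  x_1 = -2/3;  a_1 = 12;  x_2 = (x_1 − 12)/19 = -2/3
  x_2 = -2/3;  a_2 = 12;  x_3 = (x_2 − 12)/19 = -2/3
  x_3 = -2/3;  a_3 = 12;  x_4 = (x_3 − 12)/19 = -2/3
  x_4 = -2/3;  a_4 = 12;  x_5 = (x_4 − 12)/19 = -2/3
Digits: (14, 12, 12, 12, 12).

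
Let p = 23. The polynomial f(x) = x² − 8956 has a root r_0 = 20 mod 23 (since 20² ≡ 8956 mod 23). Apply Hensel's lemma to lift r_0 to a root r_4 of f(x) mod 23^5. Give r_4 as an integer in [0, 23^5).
r_4 = 6264070 (mod 6436343)

Hensel's recurrence: r_{i+1} = r_i − f(r_i)·(f′(r_i))^{-1} mod 23^{i+2}, with f′(x) = 2x. Iterate:
  r_0 = 20 (mod 23)
  r_1 = 181 (mod 529)
  r_2 = 10232 (mod 12167)
  r_3 = 107568 (mod 279841)
  r_4 = 6264070 (mod 6436343)
Final: r_4 = 6264070, and one checks f(r_4) ≡ 0 mod 23^5.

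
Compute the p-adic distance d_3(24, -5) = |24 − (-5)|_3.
d_3(24, -5) = 1

Step 1 — x − y = 24 − (-5) = 29. Step 2 — v_3(29) = 0 (factor: 29 = (3^0 · 29); the sign does not affect v_p). Step 3 — |x − y|_3 = 3^{0} = 1.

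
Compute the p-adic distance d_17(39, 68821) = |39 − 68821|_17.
d_17(39, 68821) = 1/4913

Step 1 — x − y = 39 − 68821 = -68782. Step 2 — v_17(-68782) = 3 (factor: -68782 = −(17^3 · 14); the sign does not affect v_p). Step 3 — |x − y|_17 = 17^{-3} = 1/4913.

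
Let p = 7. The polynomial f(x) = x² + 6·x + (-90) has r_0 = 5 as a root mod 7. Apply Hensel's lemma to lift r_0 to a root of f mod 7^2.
r_1 = 47 (mod 49)

Hensel: r_{i+1} = r_i − f(r_i)·(f′(r_i))^{-1} mod 7^{i+2}, f′(x) = 2x + 6. Iterate:
  r_0 = 5 (mod 7)
  r_1 = 47 (mod 49)
Final: r = 47 satisfies f(r) ≡ 0 mod 7^2.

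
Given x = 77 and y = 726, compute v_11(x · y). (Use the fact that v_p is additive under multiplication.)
v_11(55902) = 3

v_p(x) = 1 (factor: 77 = 11^1 · 7); v_p(y) = 2 (factor: 726 = 11^2 · 6). Additivity: v_p(xy) = v_p(x) + v_p(y) = 1 + 2 = 3. (Direct check: xy = 55902 = 11^3 · (42).)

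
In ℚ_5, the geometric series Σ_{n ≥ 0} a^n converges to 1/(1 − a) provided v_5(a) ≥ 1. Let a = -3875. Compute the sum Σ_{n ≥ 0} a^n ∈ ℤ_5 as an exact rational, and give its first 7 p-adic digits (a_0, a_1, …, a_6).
Σ a^n = 1/(1 − a) = 1/3876;  first 7 digits = (1, 0, 0, 4, 3, 3, 0)

v_5(a) = 3 ≥ 1, so the series converges in ℤ_5 to 1/(1 − a) = 1/(1 − (-3875)) = 1/3876. Expand this rational in ℤ_5: compute digits iteratively via d_i = x_i mod 5, x_{i+1} = (x_i − d_i)/5. The first 7 digits are (1, 0, 0, 4, 3, 3, 0).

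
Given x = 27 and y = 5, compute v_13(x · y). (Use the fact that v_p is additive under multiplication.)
v_13(135) = 0

v_p(x) = 0 (factor: 27 = 13^0 · 27); v_p(y) = 0 (factor: 5 = 13^0 · 5). Additivity: v_p(xy) = v_p(x) + v_p(y) = 0 + 0 = 0. (Direct check: xy = 135 = 13^0 · (135).)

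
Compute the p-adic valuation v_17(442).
v_17(442) = 1

v_17(n) is the largest exponent k such that 17^k divides n. Factor out: 442 = 17^1 · 26. (Sign doesn't affect v_p.) So v_17(442) = 1.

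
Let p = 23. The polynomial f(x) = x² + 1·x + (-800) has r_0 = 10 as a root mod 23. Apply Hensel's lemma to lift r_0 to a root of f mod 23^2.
r_1 = 194 (mod 529)

Hensel: r_{i+1} = r_i − f(r_i)·(f′(r_i))^{-1} mod 23^{i+2}, f′(x) = 2x + 1. Iterate:
  r_0 = 10 (mod 23)
  r_1 = 194 (mod 529)
Final: r = 194 satisfies f(r) ≡ 0 mod 23^2.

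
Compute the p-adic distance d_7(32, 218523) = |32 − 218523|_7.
d_7(32, 218523) = 1/16807

Step 1 — x − y = 32 − 218523 = -218491. Step 2 — v_7(-218491) = 5 (factor: -218491 = −(7^5 · 13); the sign does not affect v_p). Step 3 — |x − y|_7 = 7^{-5} = 1/16807.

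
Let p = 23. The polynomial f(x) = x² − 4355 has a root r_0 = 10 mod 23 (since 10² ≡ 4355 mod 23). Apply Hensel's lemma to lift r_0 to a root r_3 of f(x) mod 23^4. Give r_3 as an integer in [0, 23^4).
r_3 = 134192 (mod 279841)

Hensel's recurrence: r_{i+1} = r_i − f(r_i)·(f′(r_i))^{-1} mod 23^{i+2}, with f′(x) = 2x. Iterate:
  r_0 = 10 (mod 23)
  r_1 = 355 (mod 529)
  r_2 = 355 (mod 12167)
  r_3 = 134192 (mod 279841)
Final: r_3 = 134192, and one checks f(r_3) ≡ 0 mod 23^4.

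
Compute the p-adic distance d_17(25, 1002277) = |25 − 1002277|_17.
d_17(25, 1002277) = 1/83521

Step 1 — x − y = 25 − 1002277 = -1002252. Step 2 — v_17(-1002252) = 4 (factor: -1002252 = −(17^4 · 12); the sign does not affect v_p). Step 3 — |x − y|_17 = 17^{-4} = 1/83521.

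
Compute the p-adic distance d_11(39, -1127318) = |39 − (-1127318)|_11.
d_11(39, -1127318) = 1/161051

Step 1 — x − y = 39 − (-1127318) = 1127357. Step 2 — v_11(1127357) = 5 (factor: 1127357 = (11^5 · 7); the sign does not affect v_p). Step 3 — |x − y|_11 = 11^{-5} = 1/161051.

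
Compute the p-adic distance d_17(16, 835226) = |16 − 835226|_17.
d_17(16, 835226) = 1/83521

Step 1 — x − y = 16 − 835226 = -835210. Step 2 — v_17(-835210) = 4 (factor: -835210 = −(17^4 · 10); the sign does not affect v_p). Step 3 — |x − y|_17 = 17^{-4} = 1/83521.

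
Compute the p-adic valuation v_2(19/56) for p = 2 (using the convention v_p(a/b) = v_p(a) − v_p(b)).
v_2(19/56) = -3

Factor powers of 2 from the numerator and denominator of the reduced fraction: 19 = 2^0 · 19 and 56 = 2^3 · 7. Apply v_p(a/b) = v_p(a) − v_p(b): v_2(19/56) = 0 − 3 = -3.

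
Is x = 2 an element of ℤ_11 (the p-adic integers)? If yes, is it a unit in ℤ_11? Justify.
x ∈ ℤ_11^× (unit); v_11(x) = 0

ℤ_11 = {x ∈ ℚ_11 : v_11(x) ≥ 0} and ℤ_11^× = {x ∈ ℤ_11 : v_11(x) = 0}. Here v_11(2) = v_11(num) − v_11(den) = 0; compare against these criteria.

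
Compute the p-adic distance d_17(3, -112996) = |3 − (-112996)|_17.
d_17(3, -112996) = 1/4913

Step 1 — x − y = 3 − (-112996) = 112999. Step 2 — v_17(112999) = 3 (factor: 112999 = (17^3 · 23); the sign does not affect v_p). Step 3 — |x − y|_17 = 17^{-3} = 1/4913.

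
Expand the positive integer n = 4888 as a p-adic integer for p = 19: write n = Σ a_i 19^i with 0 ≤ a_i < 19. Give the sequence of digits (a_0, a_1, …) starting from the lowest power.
(a_0, a_1, …) = (5, 10, 13)

Repeated division by 19 gives the digits low-to-high: 4888 = 5 + 10·19^1 + 13·19^2. Digit sequence: (5, 10, 13).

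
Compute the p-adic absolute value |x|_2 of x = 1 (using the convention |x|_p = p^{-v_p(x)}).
|1|_2 = 1

Step 1 — compute v_2(x) by factoring powers of 2 out of the numerator and denominator: v_2(1) = 0. Step 2 — apply |x|_p = p^{-v_p(x)} = 2^{0} = 1.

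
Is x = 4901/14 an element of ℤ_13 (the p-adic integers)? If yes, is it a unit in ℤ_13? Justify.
x ∈ ℤ_13 but not a unit; v_13(x) = 2 > 0

ℤ_13 = {x ∈ ℚ_13 : v_13(x) ≥ 0} and ℤ_13^× = {x ∈ ℤ_13 : v_13(x) = 0}. Here v_13(4901/14) = v_13(num) − v_13(den) = 2; compare against these criteria.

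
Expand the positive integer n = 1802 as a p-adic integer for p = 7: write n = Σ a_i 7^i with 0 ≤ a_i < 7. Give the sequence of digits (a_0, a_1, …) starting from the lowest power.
(a_0, a_1, …) = (3, 5, 1, 5)

Repeated division by 7 gives the digits low-to-high: 1802 = 3 + 5·7^1 + 1·7^2 + 5·7^3. Digit sequence: (3, 5, 1, 5).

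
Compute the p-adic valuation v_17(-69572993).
v_17(-69572993) = 5

v_17(n) is the largest exponent k such that 17^k divides n. Factor out: -69572993 = -17^5 · 49. (Sign doesn't affect v_p.) So v_17(-69572993) = 5.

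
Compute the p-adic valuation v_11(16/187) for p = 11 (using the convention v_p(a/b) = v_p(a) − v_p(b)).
v_11(16/187) = -1

Factor powers of 11 from the numerator and denominator of the reduced fraction: 16 = 11^0 · 16 and 187 = 11^1 · 17. Apply v_p(a/b) = v_p(a) − v_p(b): v_11(16/187) = 0 − 1 = -1.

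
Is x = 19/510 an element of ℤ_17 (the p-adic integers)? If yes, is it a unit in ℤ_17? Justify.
x ∉ ℤ_17 (v_17(x) = -1 < 0)

ℤ_17 = {x ∈ ℚ_17 : v_17(x) ≥ 0} and ℤ_17^× = {x ∈ ℤ_17 : v_17(x) = 0}. Here v_17(19/510) = v_17(num) − v_17(den) = -1; compare against these criteria.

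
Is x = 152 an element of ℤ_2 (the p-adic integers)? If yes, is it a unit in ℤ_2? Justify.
x ∈ ℤ_2 but not a unit; v_2(x) = 3 > 0

ℤ_2 = {x ∈ ℚ_2 : v_2(x) ≥ 0} and ℤ_2^× = {x ∈ ℤ_2 : v_2(x) = 0}. Here v_2(152) = v_2(num) − v_2(den) = 3; compare against these criteria.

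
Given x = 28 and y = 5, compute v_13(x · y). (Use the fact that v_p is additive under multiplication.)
v_13(140) = 0

v_p(x) = 0 (factor: 28 = 13^0 · 28); v_p(y) = 0 (factor: 5 = 13^0 · 5). Additivity: v_p(xy) = v_p(x) + v_p(y) = 0 + 0 = 0. (Direct check: xy = 140 = 13^0 · (140).)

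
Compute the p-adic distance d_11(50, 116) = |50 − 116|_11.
d_11(50, 116) = 1/11

Step 1 — x − y = 50 − 116 = -66. Step 2 — v_11(-66) = 1 (factor: -66 = −(11^1 · 6); the sign does not affect v_p). Step 3 — |x − y|_11 = 11^{-1} = 1/11.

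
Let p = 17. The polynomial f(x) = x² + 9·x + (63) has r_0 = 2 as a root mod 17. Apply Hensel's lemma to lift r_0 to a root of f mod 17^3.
r_2 = 1685 (mod 4913)

Hensel: r_{i+1} = r_i − f(r_i)·(f′(r_i))^{-1} mod 17^{i+2}, f′(x) = 2x + 9. Iterate:
  r_0 = 2 (mod 17)
  r_1 = 240 (mod 289)
  r_2 = 1685 (mod 4913)
Final: r = 1685 satisfies f(r) ≡ 0 mod 17^3.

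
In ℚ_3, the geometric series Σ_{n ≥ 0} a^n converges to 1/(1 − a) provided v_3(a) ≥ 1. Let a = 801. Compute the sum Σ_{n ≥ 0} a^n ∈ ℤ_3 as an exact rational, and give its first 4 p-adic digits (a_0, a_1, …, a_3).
Σ a^n = 1/(1 − a) = -1/800;  first 4 digits = (1, 0, 2, 2)

v_3(a) = 2 ≥ 1, so the series converges in ℤ_3 to 1/(1 − a) = 1/(1 − 801) = -1/800. Expand this rational in ℤ_3: compute digits iteratively via d_i = x_i mod 3, x_{i+1} = (x_i − d_i)/3. The first 4 digits are (1, 0, 2, 2).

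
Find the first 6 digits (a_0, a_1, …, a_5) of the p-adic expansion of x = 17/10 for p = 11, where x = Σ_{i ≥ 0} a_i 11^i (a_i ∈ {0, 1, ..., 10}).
(a_0, …, a_5) = (5, 3, 3, 3, 3, 3)

v_11(17/10) = 0 (numerator and denominator both coprime to 11), so x ∈ ℤ_11^×. Compute digits iteratively via a_i = x_i mod 11, x_{i+1} = (x_i − a_i)/11, with x_0 = x:
  x_0 = 17/10;  a_0 = 5;  x_1 = (x_0 − 5)/11 = -3/10
  x_1 = -3/10;  a_1 = 3;  x_2 = (x_1 − 3)/11 = -3/10
  x_2 = -3/10;  a_2 = 3;  x_3 = (x_2 − 3)/11 = -3/10
  x_3 = -3/10;  a_3 = 3;  x_4 = (x_3 − 3)/11 = -3/10
  x_4 = -3/10;  a_4 = 3;  x_5 = (x_4 − 3)/11 = -3/10
  x_5 = -3/10;  a_5 = 3;  x_6 = (x_5 − 3)/11 = -3/10
Digits: (5, 3, 3, 3, 3, 3).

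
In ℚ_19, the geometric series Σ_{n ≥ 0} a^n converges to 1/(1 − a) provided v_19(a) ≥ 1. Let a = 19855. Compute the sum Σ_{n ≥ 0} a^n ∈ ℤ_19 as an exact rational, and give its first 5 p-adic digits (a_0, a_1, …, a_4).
Σ a^n = 1/(1 − a) = -1/19854;  first 5 digits = (1, 0, 17, 2, 4)

v_19(a) = 2 ≥ 1, so the series converges in ℤ_19 to 1/(1 − a) = 1/(1 − 19855) = -1/19854. Expand this rational in ℤ_19: compute digits iteratively via d_i = x_i mod 19, x_{i+1} = (x_i − d_i)/19. The first 5 digits are (1, 0, 17, 2, 4).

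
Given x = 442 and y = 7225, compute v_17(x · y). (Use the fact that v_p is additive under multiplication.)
v_17(3193450) = 3

v_p(x) = 1 (factor: 442 = 17^1 · 26); v_p(y) = 2 (factor: 7225 = 17^2 · 25). Additivity: v_p(xy) = v_p(x) + v_p(y) = 1 + 2 = 3. (Direct check: xy = 3193450 = 17^3 · (650).)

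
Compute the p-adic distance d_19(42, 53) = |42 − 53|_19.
d_19(42, 53) = 1

Step 1 — x − y = 42 − 53 = -11. Step 2 — v_19(-11) = 0 (factor: -11 = −(19^0 · 11); the sign does not affect v_p). Step 3 — |x − y|_19 = 19^{0} = 1.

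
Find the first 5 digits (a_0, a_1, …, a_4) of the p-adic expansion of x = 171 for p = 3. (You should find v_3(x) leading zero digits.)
(a_0, …, a_4) = (0, 0, 1, 0, 2)

v_3(171) = 2, so a_0 = ... = a_1 = 0. Factor out: x = 3^2 · u with u = 19 a unit in ℤ_3. Expand u iteratively via a_{v+i} = u_i mod 3, u_{i+1} = (u_i − a_{v+i})/3:
  u_0 = 19;  a_2 = 1;  u_1 = (u_0 − 1)/3 = 6
  u_1 = 6;  a_3 = 0;  u_2 = (u_1 − 0)/3 = 2
  u_2 = 2;  a_4 = 2;  u_3 = (u_2 − 2)/3 = 0
Digits: (0, 0, 1, 0, 2).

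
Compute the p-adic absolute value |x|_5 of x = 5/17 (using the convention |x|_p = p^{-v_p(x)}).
|5/17|_5 = 1/5

Step 1 — compute v_5(x) by factoring powers of 5 out of the numerator and denominator: v_5(5/17) = 1. Step 2 — apply |x|_p = p^{-v_p(x)} = 5^{-1} = 1/5.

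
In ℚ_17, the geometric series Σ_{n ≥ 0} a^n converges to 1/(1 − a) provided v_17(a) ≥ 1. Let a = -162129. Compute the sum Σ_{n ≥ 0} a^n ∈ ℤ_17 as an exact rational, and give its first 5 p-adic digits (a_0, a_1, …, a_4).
Σ a^n = 1/(1 − a) = 1/162130;  first 5 digits = (1, 0, 0, 1, 15)

v_17(a) = 3 ≥ 1, so the series converges in ℤ_17 to 1/(1 − a) = 1/(1 − (-162129)) = 1/162130. Expand this rational in ℤ_17: compute digits iteratively via d_i = x_i mod 17, x_{i+1} = (x_i − d_i)/17. The first 5 digits are (1, 0, 0, 1, 15).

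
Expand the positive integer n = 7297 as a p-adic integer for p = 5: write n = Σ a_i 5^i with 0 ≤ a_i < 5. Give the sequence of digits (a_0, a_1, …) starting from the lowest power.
(a_0, a_1, …) = (2, 4, 1, 3, 1, 2)

Repeated division by 5 gives the digits low-to-high: 7297 = 2 + 4·5^1 + 1·5^2 + 3·5^3 + 1·5^4 + 2·5^5. Digit sequence: (2, 4, 1, 3, 1, 2).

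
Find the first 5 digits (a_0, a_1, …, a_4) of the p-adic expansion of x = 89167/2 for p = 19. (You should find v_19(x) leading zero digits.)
(a_0, …, a_4) = (0, 0, 0, 16, 9)

v_19(89167/2) = 3, so a_0 = ... = a_2 = 0. Factor out: x = 19^3 · u with u = 13/2 a unit in ℤ_19. Expand u iteratively via a_{v+i} = u_i mod 19, u_{i+1} = (u_i − a_{v+i})/19:
  u_0 = 13/2;  a_3 = 16;  u_1 = (u_0 − 16)/19 = -1/2
  u_1 = -1/2;  a_4 = 9;  u_2 = (u_1 − 9)/19 = -1/2
Digits: (0, 0, 0, 16, 9).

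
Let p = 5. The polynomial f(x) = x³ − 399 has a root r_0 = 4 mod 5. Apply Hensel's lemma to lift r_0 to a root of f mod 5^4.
r_3 = 549 (mod 625)

Hensel: r_{i+1} = r_i − f(r_i)/f′(r_i) mod 5^{i+2}, where f′(x) = 3x². Iterate:
  r_0 = 4 (mod 5)
  r_1 = 24 (mod 25)
  r_2 = 49 (mod 125)
  r_3 = 549 (mod 625)
Final: r = 549 with f(r) ≡ 0 mod 5^4.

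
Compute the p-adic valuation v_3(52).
v_3(52) = 0

v_3(n) is the largest exponent k such that 3^k divides n. Factor out: 52 = 3^0 · 52. (Sign doesn't affect v_p.) So v_3(52) = 0.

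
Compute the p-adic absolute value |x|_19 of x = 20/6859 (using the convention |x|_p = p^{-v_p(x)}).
|20/6859|_19 = 6859

Step 1 — compute v_19(x) by factoring powers of 19 out of the numerator and denominator: v_19(20/6859) = -3. Step 2 — apply |x|_p = p^{-v_p(x)} = 19^{3} = 6859.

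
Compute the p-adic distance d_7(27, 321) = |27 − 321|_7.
d_7(27, 321) = 1/49

Step 1 — x − y = 27 − 321 = -294. Step 2 — v_7(-294) = 2 (factor: -294 = −(7^2 · 6); the sign does not affect v_p). Step 3 — |x − y|_7 = 7^{-2} = 1/49.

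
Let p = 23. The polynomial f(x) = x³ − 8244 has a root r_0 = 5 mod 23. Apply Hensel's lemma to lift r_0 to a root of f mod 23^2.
r_1 = 212 (mod 529)

Hensel: r_{i+1} = r_i − f(r_i)/f′(r_i) mod 23^{i+2}, where f′(x) = 3x². Iterate:
  r_0 = 5 (mod 23)
  r_1 = 212 (mod 529)
Final: r = 212 with f(r) ≡ 0 mod 23^2.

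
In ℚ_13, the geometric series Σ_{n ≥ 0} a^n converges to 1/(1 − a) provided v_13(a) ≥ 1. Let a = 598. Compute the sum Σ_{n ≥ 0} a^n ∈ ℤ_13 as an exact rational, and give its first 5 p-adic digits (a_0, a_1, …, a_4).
Σ a^n = 1/(1 − a) = -1/597;  first 5 digits = (1, 7, 0, 12, 7)

v_13(a) = 1 ≥ 1, so the series converges in ℤ_13 to 1/(1 − a) = 1/(1 − 598) = -1/597. Expand this rational in ℤ_13: compute digits iteratively via d_i = x_i mod 13, x_{i+1} = (x_i − d_i)/13. The first 5 digits are (1, 7, 0, 12, 7).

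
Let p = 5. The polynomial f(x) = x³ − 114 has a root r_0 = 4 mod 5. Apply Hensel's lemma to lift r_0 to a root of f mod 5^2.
r_1 = 4 (mod 25)

Hensel: r_{i+1} = r_i − f(r_i)/f′(r_i) mod 5^{i+2}, where f′(x) = 3x². Iterate:
  r_0 = 4 (mod 5)
  r_1 = 4 (mod 25)
Final: r = 4 with f(r) ≡ 0 mod 5^2.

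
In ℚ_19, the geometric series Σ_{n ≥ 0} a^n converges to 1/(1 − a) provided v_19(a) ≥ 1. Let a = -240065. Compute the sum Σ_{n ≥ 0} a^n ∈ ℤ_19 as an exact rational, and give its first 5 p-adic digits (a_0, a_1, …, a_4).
Σ a^n = 1/(1 − a) = 1/240066;  first 5 digits = (1, 0, 0, 3, 17)

v_19(a) = 3 ≥ 1, so the series converges in ℤ_19 to 1/(1 − a) = 1/(1 − (-240065)) = 1/240066. Expand this rational in ℤ_19: compute digits iteratively via d_i = x_i mod 19, x_{i+1} = (x_i − d_i)/19. The first 5 digits are (1, 0, 0, 3, 17).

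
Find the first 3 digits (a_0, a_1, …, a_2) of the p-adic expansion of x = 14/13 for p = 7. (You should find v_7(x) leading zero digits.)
(a_0, …, a_2) = (0, 5, 2)

v_7(14/13) = 1, so a_0 = ... = a_0 = 0. Factor out: x = 7^1 · u with u = 2/13 a unit in ℤ_7. Expand u iteratively via a_{v+i} = u_i mod 7, u_{i+1} = (u_i − a_{v+i})/7:
  u_0 = 2/13;  a_1 = 5;  u_1 = (u_0 − 5)/7 = -9/13
  u_1 = -9/13;  a_2 = 2;  u_2 = (u_1 − 2)/7 = -5/13
Digits: (0, 5, 2).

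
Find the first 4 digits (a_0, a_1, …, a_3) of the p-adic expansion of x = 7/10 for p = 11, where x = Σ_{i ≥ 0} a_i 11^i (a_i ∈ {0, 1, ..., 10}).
(a_0, …, a_3) = (4, 3, 3, 3)

v_11(7/10) = 0 (numerator and denominator both coprime to 11), so x ∈ ℤ_11^×. Compute digits iteratively via a_i = x_i mod 11, x_{i+1} = (x_i − a_i)/11, with x_0 = x:
  x_0 = 7/10;  a_0 = 4;  x_1 = (x_0 − 4)/11 = -3/10
  x_1 = -3/10;  a_1 = 3;  x_2 = (x_1 − 3)/11 = -3/10
  x_2 = -3/10;  a_2 = 3;  x_3 = (x_2 − 3)/11 = -3/10
  x_3 = -3/10;  a_3 = 3;  x_4 = (x_3 − 3)/11 = -3/10
Digits: (4, 3, 3, 3).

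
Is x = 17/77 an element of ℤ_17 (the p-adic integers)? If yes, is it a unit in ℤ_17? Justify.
x ∈ ℤ_17 but not a unit; v_17(x) = 1 > 0

ℤ_17 = {x ∈ ℚ_17 : v_17(x) ≥ 0} and ℤ_17^× = {x ∈ ℤ_17 : v_17(x) = 0}. Here v_17(17/77) = v_17(num) − v_17(den) = 1; compare against these criteria.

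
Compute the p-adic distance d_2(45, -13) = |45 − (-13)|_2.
d_2(45, -13) = 1/2

Step 1 — x − y = 45 − (-13) = 58. Step 2 — v_2(58) = 1 (factor: 58 = (2^1 · 29); the sign does not affect v_p). Step 3 — |x − y|_2 = 2^{-1} = 1/2.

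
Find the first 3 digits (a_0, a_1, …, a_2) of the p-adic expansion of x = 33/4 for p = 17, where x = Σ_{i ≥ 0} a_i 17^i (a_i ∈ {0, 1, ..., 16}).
(a_0, …, a_2) = (4, 13, 12)

v_17(33/4) = 0 (numerator and denominator both coprime to 17), so x ∈ ℤ_17^×. Compute digits iteratively via a_i = x_i mod 17, x_{i+1} = (x_i − a_i)/17, with x_0 = x:
  x_0 = 33/4;  a_0 = 4;  x_1 = (x_0 − 4)/17 = 1/4
  x_1 = 1/4;  a_1 = 13;  x_2 = (x_1 − 13)/17 = -3/4
  x_2 = -3/4;  a_2 = 12;  x_3 = (x_2 − 12)/17 = -3/4
Digits: (4, 13, 12).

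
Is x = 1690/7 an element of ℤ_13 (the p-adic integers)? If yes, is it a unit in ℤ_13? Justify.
x ∈ ℤ_13 but not a unit; v_13(x) = 2 > 0

ℤ_13 = {x ∈ ℚ_13 : v_13(x) ≥ 0} and ℤ_13^× = {x ∈ ℤ_13 : v_13(x) = 0}. Here v_13(1690/7) = v_13(num) − v_13(den) = 2; compare against these criteria.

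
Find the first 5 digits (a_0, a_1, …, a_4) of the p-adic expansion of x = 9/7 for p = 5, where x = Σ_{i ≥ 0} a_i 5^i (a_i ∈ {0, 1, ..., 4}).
(a_0, …, a_4) = (2, 2, 1, 4, 2)

v_5(9/7) = 0 (numerator and denominator both coprime to 5), so x ∈ ℤ_5^×. Compute digits iteratively via a_i = x_i mod 5, x_{i+1} = (x_i − a_i)/5, with x_0 = x:
  x_0 = 9/7;  a_0 = 2;  x_1 = (x_0 − 2)/5 = -1/7
  x_1 = -1/7;  a_1 = 2;  x_2 = (x_1 − 2)/5 = -3/7
  x_2 = -3/7;  a_2 = 1;  x_3 = (x_2 − 1)/5 = -2/7
  x_3 = -2/7;  a_3 = 4;  x_4 = (x_3 − 4)/5 = -6/7
  x_4 = -6/7;  a_4 = 2;  x_5 = (x_4 − 2)/5 = -4/7
Digits: (2, 2, 1, 4, 2).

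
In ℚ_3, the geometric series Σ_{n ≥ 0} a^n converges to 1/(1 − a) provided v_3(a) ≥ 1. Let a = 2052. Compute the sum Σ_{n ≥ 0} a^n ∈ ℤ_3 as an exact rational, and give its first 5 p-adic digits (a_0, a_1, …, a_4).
Σ a^n = 1/(1 − a) = -1/2051;  first 5 digits = (1, 0, 0, 1, 1)

v_3(a) = 3 ≥ 1, so the series converges in ℤ_3 to 1/(1 − a) = 1/(1 − 2052) = -1/2051. Expand this rational in ℤ_3: compute digits iteratively via d_i = x_i mod 3, x_{i+1} = (x_i − d_i)/3. The first 5 digits are (1, 0, 0, 1, 1).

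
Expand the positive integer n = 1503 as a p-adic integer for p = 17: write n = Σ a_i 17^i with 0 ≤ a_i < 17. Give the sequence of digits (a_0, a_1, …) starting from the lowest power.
(a_0, a_1, …) = (7, 3, 5)

Repeated division by 17 gives the digits low-to-high: 1503 = 7 + 3·17^1 + 5·17^2. Digit sequence: (7, 3, 5).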